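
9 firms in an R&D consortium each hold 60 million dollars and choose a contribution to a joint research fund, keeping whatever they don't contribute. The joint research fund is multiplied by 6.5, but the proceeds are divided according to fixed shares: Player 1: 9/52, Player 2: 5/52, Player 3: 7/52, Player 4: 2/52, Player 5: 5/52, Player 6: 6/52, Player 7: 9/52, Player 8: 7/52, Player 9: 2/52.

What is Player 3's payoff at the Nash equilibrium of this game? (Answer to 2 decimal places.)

165.00 million dollars

For player j, contributing a unit is worthwhile iff 6.5 × (j's share) ≥ 1, i.e. iff j's share is at least 0.1538.
The shares above 0.1538 belong to Player 1 and Player 7, contributing 60 each; the remaining 7 contribute 0. Total contributed: 120.
Player 3 keeps 60 and receives 6.5 × 120 × 7/52 = 105.00 from the joint research fund, for a payoff of 165.00.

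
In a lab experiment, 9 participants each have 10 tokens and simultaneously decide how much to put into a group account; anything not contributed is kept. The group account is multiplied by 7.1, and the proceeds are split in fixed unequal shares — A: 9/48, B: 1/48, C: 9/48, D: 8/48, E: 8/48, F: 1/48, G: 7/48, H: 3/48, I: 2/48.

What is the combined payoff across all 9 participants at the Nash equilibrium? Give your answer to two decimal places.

A player with share s gets back 7.1·s per unit contributed, so full contribution is dominant for anyone with s > 1/7.1 = 0.1408 and zero contribution is dominant for anyone below.
A, C, D, E and G are above the threshold, contributing 10 each; the remaining 4 contribute 0. Total contributed: 50.
The group account pays out 7.1 × 50 = 355.00 in total (split across the unequal shares, but the aggregate is all that matters for the group sum).
The 4 free-riders keep 10 each, adding 40. Group total = 40 + 355.00 = 395.00.

395.00 tokens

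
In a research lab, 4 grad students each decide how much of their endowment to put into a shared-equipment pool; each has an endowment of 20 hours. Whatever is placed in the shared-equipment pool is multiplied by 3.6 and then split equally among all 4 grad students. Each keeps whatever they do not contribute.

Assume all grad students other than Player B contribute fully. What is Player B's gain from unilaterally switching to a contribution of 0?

2.00 hours

Switching from a contribution of 20 to 0 lets Player B keep an extra 20 hours, but lowers the shared-equipment pool by 20, which costs Player B their own share of that drop: 3.6/4 × 20 = 18.00.
Net gain = 20 − 18.00 = 2.00. The private return per contributed unit (0.9000) is below 1, so free-riding is indeed the best response regardless of what the others do.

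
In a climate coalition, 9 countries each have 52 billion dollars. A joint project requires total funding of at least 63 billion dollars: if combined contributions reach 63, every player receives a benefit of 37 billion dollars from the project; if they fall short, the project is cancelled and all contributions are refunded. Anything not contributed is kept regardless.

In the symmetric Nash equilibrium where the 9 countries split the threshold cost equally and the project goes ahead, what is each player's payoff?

82 billion dollars

Equal share of the threshold: 63/9 = 7.
At this profile no one gains by cutting their contribution: any cut drops the total below 63, the project is cancelled, contributions are refunded, and the deviator ends with 52, which is less than 52 − 7 + 37 = 82. Contributing more than 7 just wastes the excess. So contributing exactly 7 is a best response.
Each player's payoff: 52 − 7 + 37 = 82.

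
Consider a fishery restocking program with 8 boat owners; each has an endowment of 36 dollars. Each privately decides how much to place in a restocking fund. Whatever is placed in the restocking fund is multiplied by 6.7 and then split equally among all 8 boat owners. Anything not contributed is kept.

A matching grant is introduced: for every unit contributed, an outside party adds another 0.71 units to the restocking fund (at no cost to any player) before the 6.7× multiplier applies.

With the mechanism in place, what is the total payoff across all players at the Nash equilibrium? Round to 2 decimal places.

3299.62 dollars

Under the mechanism each unit contributed yields 6.7 × 1.71 / 8 = 1.4321 back to its contributor per unit of net cost, which exceeds 1, making full contribution the dominant choice for everyone.
At the Nash equilibrium everyone contributes 36. Group total payoff = 6.7 × 1.71 × 288 = 3299.62.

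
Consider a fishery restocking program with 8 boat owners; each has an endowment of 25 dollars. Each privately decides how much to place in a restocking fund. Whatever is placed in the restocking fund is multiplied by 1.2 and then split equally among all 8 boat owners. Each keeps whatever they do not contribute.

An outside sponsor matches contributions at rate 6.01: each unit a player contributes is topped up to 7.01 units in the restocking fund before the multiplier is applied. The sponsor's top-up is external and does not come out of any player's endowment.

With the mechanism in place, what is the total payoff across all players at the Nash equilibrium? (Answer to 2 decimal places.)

Under the mechanism each unit contributed yields 1.2 × 7.01 / 8 = 1.0515 back to its contributor per unit of net cost, which exceeds 1, making full contribution the dominant choice for everyone.
So the Nash equilibrium is full contribution by all 8; the group earns 1.2 × 7.01 × 200 = 1682.40.

1682.40 dollars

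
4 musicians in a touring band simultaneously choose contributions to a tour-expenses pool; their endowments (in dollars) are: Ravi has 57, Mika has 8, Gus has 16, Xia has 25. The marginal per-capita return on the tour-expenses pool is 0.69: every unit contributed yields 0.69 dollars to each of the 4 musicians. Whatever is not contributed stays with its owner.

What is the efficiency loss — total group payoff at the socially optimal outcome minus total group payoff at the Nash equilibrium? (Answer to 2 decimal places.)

The private return per contributed unit is 0.69 < 1 for everyone, so the Nash equilibrium is zero contribution and the group total is Σ E_j = 57 + 8 + 16 + 25 = 106.
Each contributed unit returns 2.760 to the group, so the social optimum is full contribution by everyone: group total = 2.760 × 106 = 292.56.
Efficiency loss = (2.760 − 1) × 106 = 186.56.

186.56 dollars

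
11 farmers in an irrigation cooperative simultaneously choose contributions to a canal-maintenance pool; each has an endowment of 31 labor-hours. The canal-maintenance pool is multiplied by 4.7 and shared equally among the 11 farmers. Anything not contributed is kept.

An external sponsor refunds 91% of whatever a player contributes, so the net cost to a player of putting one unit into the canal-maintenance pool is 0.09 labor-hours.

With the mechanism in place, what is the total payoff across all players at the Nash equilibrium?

Under the mechanism each unit contributed yields (4.7/11) / 0.09 = 4.7475 back to its contributor per unit of net cost, which exceeds 1, making full contribution the dominant choice for everyone.
At the Nash equilibrium everyone contributes 31. Group total payoff = 11 × (31 × 0.91 + 4.7 × 31) = 1913.01.

1913.01 labor-hours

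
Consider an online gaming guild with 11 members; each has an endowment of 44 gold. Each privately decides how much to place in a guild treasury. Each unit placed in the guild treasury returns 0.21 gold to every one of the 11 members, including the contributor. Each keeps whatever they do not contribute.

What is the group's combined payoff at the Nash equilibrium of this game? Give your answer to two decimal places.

484.00 gold

The private return per contributed unit is 0.21 < 1, so contributing 0 is dominant for every player. At the Nash equilibrium everyone keeps their 44, and the group total is 11 × 44 = 484.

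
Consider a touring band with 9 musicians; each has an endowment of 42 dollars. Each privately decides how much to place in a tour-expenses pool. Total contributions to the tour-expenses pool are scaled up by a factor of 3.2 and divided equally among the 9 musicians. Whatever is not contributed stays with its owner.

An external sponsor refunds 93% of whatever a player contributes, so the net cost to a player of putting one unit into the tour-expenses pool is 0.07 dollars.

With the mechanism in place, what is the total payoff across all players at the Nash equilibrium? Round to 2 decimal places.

1561.14 dollars

Under the mechanism each unit contributed yields (3.2/9) / 0.07 = 5.0794 back to its contributor per unit of net cost, which exceeds 1, making full contribution the dominant choice for everyone.
So the Nash equilibrium is full contribution by all 9; the group earns 9 × (42 × 0.93 + 3.2 × 42) = 1561.14.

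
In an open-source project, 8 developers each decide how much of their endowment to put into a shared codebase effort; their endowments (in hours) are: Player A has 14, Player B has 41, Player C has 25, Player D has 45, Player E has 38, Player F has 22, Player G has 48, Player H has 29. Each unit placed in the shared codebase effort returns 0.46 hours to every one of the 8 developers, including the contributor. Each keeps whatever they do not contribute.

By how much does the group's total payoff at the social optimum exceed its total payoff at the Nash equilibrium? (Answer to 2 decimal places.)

702.16 hours

The private return per contributed unit is 0.46 < 1 for everyone, so the Nash equilibrium is zero contribution and the group total is Σ E_j = 14 + 41 + 25 + 45 + 38 + 22 + 48 + 29 = 262.
Each contributed unit returns 3.680 to the group, so the social optimum is full contribution by everyone: group total = 3.680 × 262 = 964.16.
Efficiency loss = (3.680 − 1) × 262 = 702.16.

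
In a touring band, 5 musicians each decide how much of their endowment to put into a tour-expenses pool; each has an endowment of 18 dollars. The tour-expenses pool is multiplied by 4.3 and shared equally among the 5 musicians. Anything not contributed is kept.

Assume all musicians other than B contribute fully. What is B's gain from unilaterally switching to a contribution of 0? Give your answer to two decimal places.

Switching from a contribution of 18 to 0 lets B keep an extra 18 dollars, but lowers the tour-expenses pool by 18, which costs B their own share of that drop: 4.3/5 × 18 = 15.48.
Net gain = 18 − 15.48 = 2.52. The private return per contributed unit (0.8600) is below 1, so free-riding is indeed the best response regardless of what the others do.

2.52 dollars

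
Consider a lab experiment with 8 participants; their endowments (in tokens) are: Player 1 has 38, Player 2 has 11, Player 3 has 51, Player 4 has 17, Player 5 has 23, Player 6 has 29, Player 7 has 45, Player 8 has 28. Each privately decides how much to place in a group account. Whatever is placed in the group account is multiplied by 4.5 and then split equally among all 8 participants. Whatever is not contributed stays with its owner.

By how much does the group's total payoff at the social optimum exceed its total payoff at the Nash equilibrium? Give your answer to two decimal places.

847.00 tokens

The private return per contributed unit is 4.5/8 = 0.5625 < 1 for every player regardless of endowment, so the Nash equilibrium is zero contribution and the group total is Σ E_j = 38 + 11 + 51 + 17 + 23 + 29 + 45 + 28 = 242.
Each contributed unit returns 4.500 to the group, so the social optimum is full contribution by everyone: group total = 4.500 × 242 = 1089.00.
Efficiency loss = (4.500 − 1) × 242 = 847.00.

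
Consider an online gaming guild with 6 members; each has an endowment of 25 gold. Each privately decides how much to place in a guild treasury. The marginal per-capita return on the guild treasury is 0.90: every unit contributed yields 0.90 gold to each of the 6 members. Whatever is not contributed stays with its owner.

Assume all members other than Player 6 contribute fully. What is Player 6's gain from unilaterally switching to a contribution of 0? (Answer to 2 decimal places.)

2.50 gold

Switching from a contribution of 25 to 0 lets Player 6 keep an extra 25 gold, but lowers the guild treasury by 25, which costs Player 6 their own share of that drop: 0.90 × 25 = 22.50.
Net gain = 25 − 22.50 = 2.50. The private return per contributed unit (0.90) is below 1, so free-riding is indeed the best response regardless of what the others do.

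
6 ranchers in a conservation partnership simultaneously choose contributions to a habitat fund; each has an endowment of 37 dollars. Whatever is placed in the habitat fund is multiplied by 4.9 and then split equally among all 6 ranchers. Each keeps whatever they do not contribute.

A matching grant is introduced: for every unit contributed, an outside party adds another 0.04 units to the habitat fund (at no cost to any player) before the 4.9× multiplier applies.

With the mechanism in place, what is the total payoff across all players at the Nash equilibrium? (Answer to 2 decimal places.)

222.00 dollars

The effective private return is 4.9 × 1.04 / 6 = 0.8493, which is still under 1, so the mechanism doesn't change anyone's dominant strategy: zero contribution.
At the Nash equilibrium no one contributes; group total payoff = 6 × 37 = 222.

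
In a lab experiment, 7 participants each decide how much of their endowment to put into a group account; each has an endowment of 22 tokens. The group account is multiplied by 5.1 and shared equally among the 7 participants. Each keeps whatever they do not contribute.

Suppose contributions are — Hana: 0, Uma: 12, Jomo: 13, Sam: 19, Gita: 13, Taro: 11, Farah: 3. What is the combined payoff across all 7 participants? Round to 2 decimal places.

Total contributed: 0 + 12 + 13 + 19 + 13 + 11 + 3 = 71; total kept: 7 × 22 − 71 = 83.
The group account pays out 5.1 × 71 = 362.10 in aggregate.
Group total = 83 + 362.10 = 445.10.

445.10 tokens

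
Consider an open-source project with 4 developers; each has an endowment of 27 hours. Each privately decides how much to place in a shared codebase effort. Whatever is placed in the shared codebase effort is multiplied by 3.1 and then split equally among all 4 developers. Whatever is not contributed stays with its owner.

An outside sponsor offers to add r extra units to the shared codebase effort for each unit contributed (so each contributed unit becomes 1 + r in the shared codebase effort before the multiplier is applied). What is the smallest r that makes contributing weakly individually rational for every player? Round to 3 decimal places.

With matching at rate r, one contributed unit becomes (1 + r) in the shared codebase effort and returns 3.1 × (1 + r) / 4 to the contributor.
Setting this equal to 1: 1 + r = 4/3.1 = 1.2903.
So the minimum matching rate is r = 1.2903 − 1 = 0.290.

0.290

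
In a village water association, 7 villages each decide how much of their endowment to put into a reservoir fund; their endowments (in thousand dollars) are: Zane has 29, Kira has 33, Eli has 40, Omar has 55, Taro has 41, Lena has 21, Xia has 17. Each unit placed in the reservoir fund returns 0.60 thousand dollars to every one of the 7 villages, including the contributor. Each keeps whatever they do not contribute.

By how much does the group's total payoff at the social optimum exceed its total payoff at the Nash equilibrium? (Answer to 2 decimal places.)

755.20 thousand dollars

The private return per contributed unit is 0.60 < 1 for everyone, so the Nash equilibrium is zero contribution and the group total is Σ E_j = 29 + 33 + 40 + 55 + 41 + 21 + 17 = 236.
Each contributed unit returns 4.200 to the group, so the social optimum is full contribution by everyone: group total = 4.200 × 236 = 991.20.
Efficiency loss = (4.200 − 1) × 236 = 755.20.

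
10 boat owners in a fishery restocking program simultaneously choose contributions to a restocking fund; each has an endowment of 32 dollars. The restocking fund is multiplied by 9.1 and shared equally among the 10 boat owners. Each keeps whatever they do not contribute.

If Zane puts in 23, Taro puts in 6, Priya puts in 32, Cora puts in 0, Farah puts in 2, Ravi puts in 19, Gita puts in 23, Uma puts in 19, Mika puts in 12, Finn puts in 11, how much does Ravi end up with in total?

Total contributed: 23 + 6 + 32 + 0 + 2 + 19 + 23 + 19 + 12 + 11 = 147.
Each receives 9.1 × 147 / 10 = 133.77 from the restocking fund.
Ravi keeps 32 − 19 = 13, so Ravi's payoff is 13 + 133.77 = 146.77.

146.77 dollars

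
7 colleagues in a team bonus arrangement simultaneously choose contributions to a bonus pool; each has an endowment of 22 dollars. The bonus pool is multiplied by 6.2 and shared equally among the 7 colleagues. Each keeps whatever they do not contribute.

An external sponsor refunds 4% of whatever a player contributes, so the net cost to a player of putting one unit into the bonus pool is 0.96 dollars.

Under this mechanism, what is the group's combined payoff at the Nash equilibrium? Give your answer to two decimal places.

154.00 dollars

With the mechanism, a contributed unit returns (6.2/7) / 0.96 = 0.9226 per unit of net cost — still below 1 — so contributing 0 remains dominant for every player.
At the Nash equilibrium no one contributes; group total payoff = 7 × 22 = 154.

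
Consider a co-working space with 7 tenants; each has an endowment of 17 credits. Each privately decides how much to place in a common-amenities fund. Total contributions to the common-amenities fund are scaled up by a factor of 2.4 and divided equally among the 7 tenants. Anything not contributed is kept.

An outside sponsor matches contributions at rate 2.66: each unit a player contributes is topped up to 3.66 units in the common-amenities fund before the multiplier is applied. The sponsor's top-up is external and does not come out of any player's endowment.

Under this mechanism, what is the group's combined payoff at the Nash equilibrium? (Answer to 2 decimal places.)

Under the mechanism each unit contributed yields 2.4 × 3.66 / 7 = 1.2549 back to its contributor per unit of net cost, which exceeds 1, making full contribution the dominant choice for everyone.
So the Nash equilibrium is full contribution by all 7; the group earns 2.4 × 3.66 × 119 = 1045.30.

1045.30 credits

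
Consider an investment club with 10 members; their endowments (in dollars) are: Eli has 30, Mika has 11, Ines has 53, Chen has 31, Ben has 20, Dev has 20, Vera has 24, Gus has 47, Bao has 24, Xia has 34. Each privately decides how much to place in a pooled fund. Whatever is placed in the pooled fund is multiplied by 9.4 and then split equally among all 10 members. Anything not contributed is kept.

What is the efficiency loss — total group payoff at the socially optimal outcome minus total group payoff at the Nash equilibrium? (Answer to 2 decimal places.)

The private return per contributed unit is 9.4/10 = 0.9400 < 1 for every player regardless of endowment, so the Nash equilibrium is zero contribution and the group total is Σ E_j = 30 + 11 + 53 + 31 + 20 + 20 + 24 + 47 + 24 + 34 = 294.
Each contributed unit returns 9.400 to the group, so the social optimum is full contribution by everyone: group total = 9.400 × 294 = 2763.60.
Efficiency loss = (9.400 − 1) × 294 = 2469.60.

2469.60 dollars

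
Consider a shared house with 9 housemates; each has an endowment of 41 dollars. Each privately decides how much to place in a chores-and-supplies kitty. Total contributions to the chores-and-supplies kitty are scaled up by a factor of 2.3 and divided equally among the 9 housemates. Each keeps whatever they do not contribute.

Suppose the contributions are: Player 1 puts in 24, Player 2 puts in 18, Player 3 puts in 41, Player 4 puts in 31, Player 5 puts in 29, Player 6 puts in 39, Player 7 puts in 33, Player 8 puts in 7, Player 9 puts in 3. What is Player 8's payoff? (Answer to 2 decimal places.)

91.50 dollars

Total contributed: 24 + 18 + 41 + 31 + 29 + 39 + 33 + 7 + 3 = 225.
Each receives 2.3 × 225 / 9 = 57.50 from the chores-and-supplies kitty.
Player 8 keeps 41 − 7 = 34, so Player 8's payoff is 34 + 57.50 = 91.50.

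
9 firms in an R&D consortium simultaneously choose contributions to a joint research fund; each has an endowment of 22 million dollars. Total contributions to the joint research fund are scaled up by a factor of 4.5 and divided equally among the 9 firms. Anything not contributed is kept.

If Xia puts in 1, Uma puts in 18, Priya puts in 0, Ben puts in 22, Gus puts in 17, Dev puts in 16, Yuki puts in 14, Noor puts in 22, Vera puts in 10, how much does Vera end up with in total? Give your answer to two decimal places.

Total contributed: 1 + 18 + 0 + 22 + 17 + 16 + 14 + 22 + 10 = 120.
Each receives 4.5 × 120 / 9 = 60.00 from the joint research fund.
Vera keeps 22 − 10 = 12, so Vera's payoff is 12 + 60.00 = 72.00.

72.00 million dollars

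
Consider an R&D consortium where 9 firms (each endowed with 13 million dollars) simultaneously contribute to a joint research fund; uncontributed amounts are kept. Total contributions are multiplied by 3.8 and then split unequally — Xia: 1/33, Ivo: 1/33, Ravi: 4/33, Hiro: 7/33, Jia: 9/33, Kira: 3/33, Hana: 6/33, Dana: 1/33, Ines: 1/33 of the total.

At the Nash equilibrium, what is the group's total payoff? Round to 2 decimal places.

For player j, contributing a unit is worthwhile iff 3.8 × (j's share) ≥ 1, i.e. iff j's share is at least 0.2632.
The only share above 0.2632 is Jia's 9/33, contributing 13; the remaining 8 contribute 0. Total contributed: 13.
The joint research fund pays out 3.8 × 13 = 49.40 in total (split across the unequal shares, but the aggregate is all that matters for the group sum).
The 8 free-riders keep 13 each, adding 104. Group total = 104 + 49.40 = 153.40.

153.40 million dollars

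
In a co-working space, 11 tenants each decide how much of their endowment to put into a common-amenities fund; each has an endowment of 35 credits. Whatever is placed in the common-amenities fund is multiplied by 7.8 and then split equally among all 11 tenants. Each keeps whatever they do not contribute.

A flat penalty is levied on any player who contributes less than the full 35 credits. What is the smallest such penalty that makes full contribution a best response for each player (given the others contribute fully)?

10.18 credits

Given the others contribute fully, the best deviation is to contribute 0 (any partial contribution still incurs the fine and gives up units whose private return 0.7091 is below 1).
Deviating from 35 to 0 saves 35 credits but forfeits the deviator's share of the drop in the common-amenities fund: 7.8/11 × 35 = 24.82.
So the deviation gain is 35 − 24.82 = 10.18, and the fine must be at least 10.18 credits to wipe it out.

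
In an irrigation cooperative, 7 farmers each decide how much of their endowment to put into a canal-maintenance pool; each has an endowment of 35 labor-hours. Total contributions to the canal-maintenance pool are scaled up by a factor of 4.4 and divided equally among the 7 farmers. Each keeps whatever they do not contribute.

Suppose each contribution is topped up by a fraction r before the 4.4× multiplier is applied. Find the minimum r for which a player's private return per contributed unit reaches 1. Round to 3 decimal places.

With matching at rate r, one contributed unit becomes (1 + r) in the canal-maintenance pool and returns 4.4 × (1 + r) / 7 to the contributor.
Setting this equal to 1: 1 + r = 7/4.4 = 1.5909.
So the minimum matching rate is r = 1.5909 − 1 = 0.591.

0.591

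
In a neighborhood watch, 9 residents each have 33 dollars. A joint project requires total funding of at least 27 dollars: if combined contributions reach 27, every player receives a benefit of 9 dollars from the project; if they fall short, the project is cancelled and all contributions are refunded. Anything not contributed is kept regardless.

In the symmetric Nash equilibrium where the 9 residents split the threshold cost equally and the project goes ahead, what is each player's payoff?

39 dollars

Equal share of the threshold: 27/9 = 3.
At this profile no one gains by cutting their contribution: any cut drops the total below 27, the project is cancelled, contributions are refunded, and the deviator ends with 33, which is less than 33 − 3 + 9 = 39. Contributing more than 3 just wastes the excess. So contributing exactly 3 is a best response.
Each player's payoff: 33 − 3 + 9 = 39.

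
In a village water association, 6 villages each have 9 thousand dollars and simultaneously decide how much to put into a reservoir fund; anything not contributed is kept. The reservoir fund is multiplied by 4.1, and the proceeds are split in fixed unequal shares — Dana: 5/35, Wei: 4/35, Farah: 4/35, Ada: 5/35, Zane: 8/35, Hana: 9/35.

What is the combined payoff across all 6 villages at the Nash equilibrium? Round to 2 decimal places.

81.90 thousand dollars

Player j's private return per contributed unit is 4.1 × (j's share). Contributing is weakly dominant for j when that share is at least 1/4.1 = 0.2439, and contributing 0 is dominant otherwise.
The only share above 0.2439 is Hana's 9/35, contributing 9; the remaining 5 contribute 0. Total contributed: 9.
The reservoir fund pays out 4.1 × 9 = 36.90 in total (split across the unequal shares, but the aggregate is all that matters for the group sum).
The 5 free-riders keep 9 each, adding 45. Group total = 45 + 36.90 = 81.90.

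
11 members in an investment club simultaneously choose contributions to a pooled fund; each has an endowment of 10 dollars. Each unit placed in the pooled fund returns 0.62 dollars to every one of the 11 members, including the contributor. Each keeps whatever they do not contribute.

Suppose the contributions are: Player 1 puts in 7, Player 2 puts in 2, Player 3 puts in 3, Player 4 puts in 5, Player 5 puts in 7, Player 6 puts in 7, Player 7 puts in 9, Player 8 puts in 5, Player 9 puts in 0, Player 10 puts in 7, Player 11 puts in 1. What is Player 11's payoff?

Total contributed: 7 + 2 + 3 + 5 + 7 + 7 + 9 + 5 + 0 + 7 + 1 = 53.
Each receives 0.62 × 53 = 32.86 from the pooled fund.
Player 11 keeps 10 − 1 = 9, so Player 11's payoff is 9 + 32.86 = 41.86.

41.86 dollars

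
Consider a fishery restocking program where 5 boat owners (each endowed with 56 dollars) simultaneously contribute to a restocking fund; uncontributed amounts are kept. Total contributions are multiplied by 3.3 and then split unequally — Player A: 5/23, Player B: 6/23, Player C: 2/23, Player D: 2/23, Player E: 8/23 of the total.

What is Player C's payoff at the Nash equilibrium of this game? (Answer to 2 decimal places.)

A player with share s gets back 3.3·s per unit contributed, so full contribution is dominant for anyone with s > 1/3.3 = 0.3030 and zero contribution is dominant for anyone below.
Player E alone (share 8/23) is above the threshold, contributing 56; the remaining 4 contribute 0. Total contributed: 56.
Player C keeps 56 and receives 3.3 × 56 × 2/23 = 16.07 from the restocking fund, for a payoff of 72.07.

72.07 dollars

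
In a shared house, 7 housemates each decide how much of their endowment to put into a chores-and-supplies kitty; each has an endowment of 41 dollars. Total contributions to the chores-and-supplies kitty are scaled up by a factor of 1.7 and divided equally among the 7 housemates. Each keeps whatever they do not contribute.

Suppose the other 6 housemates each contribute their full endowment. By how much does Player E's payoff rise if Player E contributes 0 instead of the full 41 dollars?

31.04 dollars

Switching from a contribution of 41 to 0 lets Player E keep an extra 41 dollars, but lowers the chores-and-supplies kitty by 41, which costs Player E their own share of that drop: 1.7/7 × 41 = 9.96.
Net gain = 41 − 9.96 = 31.04. The private return per contributed unit (0.2429) is below 1, so free-riding is indeed the best response regardless of what the others do.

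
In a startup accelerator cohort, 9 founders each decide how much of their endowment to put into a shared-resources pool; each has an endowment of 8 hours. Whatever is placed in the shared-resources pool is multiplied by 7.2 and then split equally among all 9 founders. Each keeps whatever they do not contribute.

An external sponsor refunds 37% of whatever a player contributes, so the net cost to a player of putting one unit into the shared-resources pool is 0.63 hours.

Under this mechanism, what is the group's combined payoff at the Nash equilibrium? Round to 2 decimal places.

545.04 hours

With the mechanism, a contributed unit returns (7.2/9) / 0.63 = 1.2698 per unit of net cost to the contributor — now above 1 — so contributing fully is weakly dominant for every player.
So the Nash equilibrium is full contribution by all 9; the group earns 9 × (8 × 0.37 + 7.2 × 8) = 545.04.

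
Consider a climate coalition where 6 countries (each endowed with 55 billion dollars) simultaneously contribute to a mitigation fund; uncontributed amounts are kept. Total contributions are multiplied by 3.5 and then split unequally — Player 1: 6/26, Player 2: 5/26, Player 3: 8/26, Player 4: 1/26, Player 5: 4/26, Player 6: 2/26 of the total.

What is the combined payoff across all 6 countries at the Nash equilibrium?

467.50 billion dollars

Each unit j contributes comes back to j as 3.5 × (j's share), so j prefers to contribute only if that share exceeds 1/3.5 = 0.2857; otherwise keeping the unit dominates.
Player 3 alone (share 8/26) is above the threshold, contributing 55; the remaining 5 contribute 0. Total contributed: 55.
The mitigation fund pays out 3.5 × 55 = 192.50 in total (split across the unequal shares, but the aggregate is all that matters for the group sum).
The 5 free-riders keep 55 each, adding 275. Group total = 275 + 192.50 = 467.50.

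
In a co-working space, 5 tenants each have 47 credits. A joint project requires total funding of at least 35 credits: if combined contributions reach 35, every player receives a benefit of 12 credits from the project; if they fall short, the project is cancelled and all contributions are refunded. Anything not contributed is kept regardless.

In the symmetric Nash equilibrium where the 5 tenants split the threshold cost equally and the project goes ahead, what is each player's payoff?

Equal share of the threshold: 35/5 = 7.
At this profile no one gains by cutting their contribution: any cut drops the total below 35, the project is cancelled, contributions are refunded, and the deviator ends with 47, which is less than 47 − 7 + 12 = 52. Contributing more than 7 just wastes the excess. So contributing exactly 7 is a best response.
Each player's payoff: 47 − 7 + 12 = 52.

52 credits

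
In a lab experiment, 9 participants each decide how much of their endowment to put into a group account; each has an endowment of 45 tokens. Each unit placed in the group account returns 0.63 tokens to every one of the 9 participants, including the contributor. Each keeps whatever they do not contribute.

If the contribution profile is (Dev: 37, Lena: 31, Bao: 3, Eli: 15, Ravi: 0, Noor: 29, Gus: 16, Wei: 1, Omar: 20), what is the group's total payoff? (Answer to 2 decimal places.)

1114.84 tokens

Total contributed: 37 + 31 + 3 + 15 + 0 + 29 + 16 + 1 + 20 = 152; total kept: 9 × 45 − 152 = 253.
The group account pays out 0.63 × 9 × 152 = 861.84 in aggregate.
Group total = 253 + 861.84 = 1114.84.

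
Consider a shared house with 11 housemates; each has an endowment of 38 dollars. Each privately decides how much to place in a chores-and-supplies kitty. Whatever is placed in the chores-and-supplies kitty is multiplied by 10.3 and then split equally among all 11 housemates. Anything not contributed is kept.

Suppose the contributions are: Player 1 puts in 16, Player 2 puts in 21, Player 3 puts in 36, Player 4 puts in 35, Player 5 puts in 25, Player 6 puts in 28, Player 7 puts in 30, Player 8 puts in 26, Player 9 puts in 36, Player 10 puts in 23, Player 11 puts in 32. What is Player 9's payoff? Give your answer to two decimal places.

Total contributed: 16 + 21 + 36 + 35 + 25 + 28 + 30 + 26 + 36 + 23 + 32 = 308.
Each receives 10.3 × 308 / 11 = 288.40 from the chores-and-supplies kitty.
Player 9 keeps 38 − 36 = 2, so Player 9's payoff is 2 + 288.40 = 290.40.

290.40 dollars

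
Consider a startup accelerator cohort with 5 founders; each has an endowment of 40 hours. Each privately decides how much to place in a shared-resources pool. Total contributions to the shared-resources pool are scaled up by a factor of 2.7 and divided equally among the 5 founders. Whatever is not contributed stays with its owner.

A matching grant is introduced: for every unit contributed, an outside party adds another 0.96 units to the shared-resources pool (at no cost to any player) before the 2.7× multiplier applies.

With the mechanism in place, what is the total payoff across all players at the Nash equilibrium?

1058.40 hours

The effective private return per unit is now 2.7 × 1.96 / 5 = 1.0584 > 1, so every player's dominant strategy flips to full contribution.
So the Nash equilibrium is full contribution by all 5; the group earns 2.7 × 1.96 × 200 = 1058.40.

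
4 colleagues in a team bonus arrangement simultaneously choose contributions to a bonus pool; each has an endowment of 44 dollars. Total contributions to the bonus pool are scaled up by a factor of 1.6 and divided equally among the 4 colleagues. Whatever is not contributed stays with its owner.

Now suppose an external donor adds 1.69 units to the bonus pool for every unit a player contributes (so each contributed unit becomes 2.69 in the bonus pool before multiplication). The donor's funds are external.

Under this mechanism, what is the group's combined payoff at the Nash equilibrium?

The effective private return per unit is now 1.6 × 2.69 / 4 = 1.0760 > 1, so every player's dominant strategy flips to full contribution.
So the Nash equilibrium is full contribution by all 4; the group earns 1.6 × 2.69 × 176 = 757.50.

757.50 dollars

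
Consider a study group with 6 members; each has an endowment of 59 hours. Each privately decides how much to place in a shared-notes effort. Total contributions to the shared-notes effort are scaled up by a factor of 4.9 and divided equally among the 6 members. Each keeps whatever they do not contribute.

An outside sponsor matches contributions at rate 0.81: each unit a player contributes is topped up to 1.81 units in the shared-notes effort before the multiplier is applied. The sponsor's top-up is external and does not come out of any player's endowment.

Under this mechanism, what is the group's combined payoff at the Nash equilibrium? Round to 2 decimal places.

With the mechanism, a contributed unit returns 4.9 × 1.81 / 6 = 1.4782 per unit of net cost to the contributor — now above 1 — so contributing fully is weakly dominant for every player.
So the Nash equilibrium is full contribution by all 6; the group earns 4.9 × 1.81 × 354 = 3139.63.

3139.63 hours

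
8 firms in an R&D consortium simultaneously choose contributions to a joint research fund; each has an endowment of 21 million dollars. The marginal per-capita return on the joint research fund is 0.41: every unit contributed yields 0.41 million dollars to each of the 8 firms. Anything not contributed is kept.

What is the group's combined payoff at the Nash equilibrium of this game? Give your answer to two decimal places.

The private return per contributed unit is 0.41 < 1, so contributing 0 is dominant for every player. At the Nash equilibrium everyone keeps their 21, and the group total is 8 × 21 = 168.

168.00 million dollars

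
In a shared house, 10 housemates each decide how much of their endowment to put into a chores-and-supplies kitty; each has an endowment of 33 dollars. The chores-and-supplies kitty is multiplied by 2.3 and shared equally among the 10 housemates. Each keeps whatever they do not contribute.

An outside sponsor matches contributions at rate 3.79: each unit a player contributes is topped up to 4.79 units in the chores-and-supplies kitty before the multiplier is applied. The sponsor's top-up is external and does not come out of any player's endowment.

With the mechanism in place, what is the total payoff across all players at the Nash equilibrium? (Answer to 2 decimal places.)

3635.61 dollars

With the mechanism, a contributed unit returns 2.3 × 4.79 / 10 = 1.1017 per unit of net cost to the contributor — now above 1 — so contributing fully is weakly dominant for every player.
At the Nash equilibrium everyone contributes 33. Group total payoff = 2.3 × 4.79 × 330 = 3635.61.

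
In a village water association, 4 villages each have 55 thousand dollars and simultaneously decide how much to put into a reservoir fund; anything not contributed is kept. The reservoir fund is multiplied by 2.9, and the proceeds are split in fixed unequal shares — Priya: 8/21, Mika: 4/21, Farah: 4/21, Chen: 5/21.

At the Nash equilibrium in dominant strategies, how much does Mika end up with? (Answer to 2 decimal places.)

For player j, contributing a unit is worthwhile iff 2.9 × (j's share) ≥ 1, i.e. iff j's share is at least 0.3448.
Priya alone (share 8/21) is above the threshold, contributing 55; the remaining 3 contribute 0. Total contributed: 55.
Mika keeps 55 and receives 2.9 × 55 × 4/21 = 30.38 from the reservoir fund, for a payoff of 85.38.

85.38 thousand dollars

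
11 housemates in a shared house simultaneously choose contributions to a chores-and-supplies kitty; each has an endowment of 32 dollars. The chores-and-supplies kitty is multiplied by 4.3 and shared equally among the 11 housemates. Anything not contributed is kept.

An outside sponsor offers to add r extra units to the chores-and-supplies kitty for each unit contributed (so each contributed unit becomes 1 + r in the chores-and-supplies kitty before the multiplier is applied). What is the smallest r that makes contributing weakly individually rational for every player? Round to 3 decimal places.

With matching at rate r, one contributed unit becomes (1 + r) in the chores-and-supplies kitty and returns 4.3 × (1 + r) / 11 to the contributor.
Setting this equal to 1: 1 + r = 11/4.3 = 2.5581.
So the minimum matching rate is r = 2.5581 − 1 = 1.558.

1.558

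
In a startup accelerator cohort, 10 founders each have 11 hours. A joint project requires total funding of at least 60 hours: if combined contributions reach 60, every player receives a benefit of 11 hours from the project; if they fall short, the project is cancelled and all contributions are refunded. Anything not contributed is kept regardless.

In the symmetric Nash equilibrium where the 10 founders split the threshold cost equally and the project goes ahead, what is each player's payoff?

Equal share of the threshold: 60/10 = 6.
At this profile no one gains by cutting their contribution: any cut drops the total below 60, the project is cancelled, contributions are refunded, and the deviator ends with 11, which is less than 11 − 6 + 11 = 16. Contributing more than 6 just wastes the excess. So contributing exactly 6 is a best response.
Each player's payoff: 11 − 6 + 11 = 16.

16 hours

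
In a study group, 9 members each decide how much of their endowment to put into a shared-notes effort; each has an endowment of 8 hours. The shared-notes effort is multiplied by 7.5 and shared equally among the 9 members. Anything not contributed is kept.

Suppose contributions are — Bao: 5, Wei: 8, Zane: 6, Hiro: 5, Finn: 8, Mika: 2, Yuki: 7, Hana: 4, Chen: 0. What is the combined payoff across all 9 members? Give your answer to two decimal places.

Total contributed: 5 + 8 + 6 + 5 + 8 + 2 + 7 + 4 + 0 = 45; total kept: 9 × 8 − 45 = 27.
The shared-notes effort pays out 7.5 × 45 = 337.50 in aggregate.
Group total = 27 + 337.50 = 364.50.

364.50 hours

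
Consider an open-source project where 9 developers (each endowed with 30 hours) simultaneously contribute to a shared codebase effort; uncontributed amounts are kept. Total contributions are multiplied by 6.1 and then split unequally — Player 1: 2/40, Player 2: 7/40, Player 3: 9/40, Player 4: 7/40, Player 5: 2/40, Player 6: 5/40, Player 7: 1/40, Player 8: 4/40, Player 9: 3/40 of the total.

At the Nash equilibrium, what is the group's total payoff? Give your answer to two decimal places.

729.00 hours

Each unit j contributes comes back to j as 6.1 × (j's share), so j prefers to contribute only if that share exceeds 1/6.1 = 0.1639; otherwise keeping the unit dominates.
Player 2, Player 3 and Player 4 are above the threshold, contributing 30 each; the remaining 6 contribute 0. Total contributed: 90.
The shared codebase effort pays out 6.1 × 90 = 549.00 in total (split across the unequal shares, but the aggregate is all that matters for the group sum).
The 6 free-riders keep 30 each, adding 180. Group total = 180 + 549.00 = 729.00.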